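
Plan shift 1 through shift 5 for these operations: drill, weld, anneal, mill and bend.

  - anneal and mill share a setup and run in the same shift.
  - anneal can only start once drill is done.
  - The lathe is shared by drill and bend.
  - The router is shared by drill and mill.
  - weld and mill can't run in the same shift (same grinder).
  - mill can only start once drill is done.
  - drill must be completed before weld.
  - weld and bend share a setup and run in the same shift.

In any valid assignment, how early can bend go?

shift 2

Bend must be in the same shift as weld, which can't be before shift 2, so bend is at least shift 2.
bend at shift 2 is achievable: anneal=shift 3; weld=shift 2; mill=shift 3; drill=shift 1; bend=shift 2.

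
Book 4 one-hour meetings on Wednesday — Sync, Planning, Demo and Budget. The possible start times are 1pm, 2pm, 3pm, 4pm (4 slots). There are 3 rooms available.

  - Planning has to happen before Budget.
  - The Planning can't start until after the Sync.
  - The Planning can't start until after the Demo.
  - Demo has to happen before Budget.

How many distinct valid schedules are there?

6

Splitting on Sync: it can be 1pm (4), 2pm (2). Listing each branch's schedules as (Planning, Demo, Budget):
Sync=1pm: (2pm,1pm,3pm) (2pm,1pm,4pm) (3pm,1pm,4pm) (3pm,2pm,4pm) — 4.
Sync=2pm: (3pm,1pm,4pm) (3pm,2pm,4pm) — 2.
Summing: 4 + 2 = 6.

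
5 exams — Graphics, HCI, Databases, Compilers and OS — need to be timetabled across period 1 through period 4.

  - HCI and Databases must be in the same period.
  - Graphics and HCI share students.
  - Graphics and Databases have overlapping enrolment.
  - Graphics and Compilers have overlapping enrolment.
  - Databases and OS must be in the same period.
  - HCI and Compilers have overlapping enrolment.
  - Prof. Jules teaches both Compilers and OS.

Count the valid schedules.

Splitting on Graphics: it can be period 1 (6), period 2 (6), period 3 (6), period 4 (6). Listing each branch's schedules as (HCI, Databases, Compilers, OS) by period number:
Graphics=period 1: (2,2,3,2) (2,2,4,2) (3,3,2,3) (3,3,4,3) (4,4,2,4) (4,4,3,4) — 6.
Graphics=period 2: (1,1,3,1) (1,1,4,1) (3,3,1,3) (3,3,4,3) (4,4,1,4) (4,4,3,4) — 6.
Graphics=period 3: (1,1,2,1) (1,1,4,1) (2,2,1,2) (2,2,4,2) (4,4,1,4) (4,4,2,4) — 6.
Graphics=period 4: (1,1,2,1) (1,1,3,1) (2,2,1,2) (2,2,3,2) (3,3,1,3) (3,3,2,3) — 6.
Summing: 6 + 6 + 6 + 6 = 24.

24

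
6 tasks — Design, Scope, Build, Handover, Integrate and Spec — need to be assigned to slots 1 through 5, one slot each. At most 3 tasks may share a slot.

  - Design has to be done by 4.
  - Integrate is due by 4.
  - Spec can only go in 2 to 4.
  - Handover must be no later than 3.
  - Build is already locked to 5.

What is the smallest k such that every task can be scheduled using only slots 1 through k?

With at most 3 per slot and 6 tasks, at least 2 slots are needed.
Build can't be placed before 5, so the schedule must run through at least slot 5.
5 works (last occupied slot: 5): for example Spec=2, Handover=1, Design=1, Build=5, Integrate=1, Scope=2.

5 slots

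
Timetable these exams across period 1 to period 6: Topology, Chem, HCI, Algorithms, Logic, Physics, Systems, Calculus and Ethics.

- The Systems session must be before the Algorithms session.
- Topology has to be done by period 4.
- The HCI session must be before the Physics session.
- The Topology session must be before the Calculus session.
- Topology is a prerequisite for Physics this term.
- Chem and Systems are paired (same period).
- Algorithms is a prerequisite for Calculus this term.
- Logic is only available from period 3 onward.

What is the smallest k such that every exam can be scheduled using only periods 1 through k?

3 periods

The precedence chain requires at least 3 distinct periods.
3 works (last occupied period: period 3): for example HCI -> period 1, Chem -> period 1, Algorithms -> period 2, Calculus -> period 3, Ethics -> period 1, Systems -> period 1, Physics -> period 2, Topology -> period 1, Logic -> period 3.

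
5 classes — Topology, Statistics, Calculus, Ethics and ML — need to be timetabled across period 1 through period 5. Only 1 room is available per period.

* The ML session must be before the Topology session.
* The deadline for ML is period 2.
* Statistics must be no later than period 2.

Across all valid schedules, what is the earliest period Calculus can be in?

Calculus at period 3 is achievable: Statistics in period 2; ML in period 1; Ethics in period 5; Calculus in period 3; Topology in period 4.
Nothing earlier works — the capacity limit rule out every period before period 3.

period 3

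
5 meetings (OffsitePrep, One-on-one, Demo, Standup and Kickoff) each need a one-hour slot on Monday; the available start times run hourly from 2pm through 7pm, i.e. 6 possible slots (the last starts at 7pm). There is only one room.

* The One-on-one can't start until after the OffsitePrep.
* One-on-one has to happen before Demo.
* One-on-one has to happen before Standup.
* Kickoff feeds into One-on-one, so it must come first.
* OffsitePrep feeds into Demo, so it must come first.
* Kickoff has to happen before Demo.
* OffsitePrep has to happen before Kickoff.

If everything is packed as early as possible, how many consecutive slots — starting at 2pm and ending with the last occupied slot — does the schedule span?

The precedence chain requires at least 4 distinct slots.
With at most 1 per slot and 5 meetings, at least 5 slots are needed.
5 works (last occupied slot: 6pm): for example Standup in 6pm, One-on-one in 4pm, Demo in 5pm, Kickoff in 3pm, OffsitePrep in 2pm.

5 slots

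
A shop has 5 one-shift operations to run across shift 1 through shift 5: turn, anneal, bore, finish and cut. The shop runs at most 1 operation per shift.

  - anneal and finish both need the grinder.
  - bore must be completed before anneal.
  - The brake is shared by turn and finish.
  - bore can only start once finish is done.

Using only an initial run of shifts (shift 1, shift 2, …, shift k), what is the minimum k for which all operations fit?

The precedence chain requires at least 3 distinct shifts.
With at most 1 per shift and 5 operations, at least 5 shifts are needed.
5 works (last occupied shift: shift 5): for example bore=shift 2; turn=shift 4; cut=shift 5; finish=shift 1; anneal=shift 3.

5 shifts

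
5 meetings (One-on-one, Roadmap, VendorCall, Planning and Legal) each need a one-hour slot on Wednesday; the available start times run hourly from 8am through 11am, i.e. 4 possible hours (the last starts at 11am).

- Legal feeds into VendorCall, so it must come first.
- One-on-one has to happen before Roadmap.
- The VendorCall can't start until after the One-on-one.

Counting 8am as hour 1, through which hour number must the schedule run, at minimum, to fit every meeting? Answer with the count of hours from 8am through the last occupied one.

2

The precedence chain requires at least 2 distinct hours.
2 works (last occupied hour: 9am): for example VendorCall=9am; Planning=8am; Legal=8am; One-on-one=8am; Roadmap=9am.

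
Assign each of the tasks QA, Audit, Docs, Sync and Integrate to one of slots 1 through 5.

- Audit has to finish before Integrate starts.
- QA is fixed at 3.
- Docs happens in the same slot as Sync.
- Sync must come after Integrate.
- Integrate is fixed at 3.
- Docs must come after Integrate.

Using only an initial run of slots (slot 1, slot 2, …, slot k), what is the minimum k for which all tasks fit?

4

The precedence chain requires at least 3 distinct slots.
Propagating the time windows through the other constraints, Docs can't land before 4, so the schedule must run through at least slot 4.
4 works (last occupied slot: 4): for example Audit=1; QA=3; Sync=4; Docs=4; Integrate=3.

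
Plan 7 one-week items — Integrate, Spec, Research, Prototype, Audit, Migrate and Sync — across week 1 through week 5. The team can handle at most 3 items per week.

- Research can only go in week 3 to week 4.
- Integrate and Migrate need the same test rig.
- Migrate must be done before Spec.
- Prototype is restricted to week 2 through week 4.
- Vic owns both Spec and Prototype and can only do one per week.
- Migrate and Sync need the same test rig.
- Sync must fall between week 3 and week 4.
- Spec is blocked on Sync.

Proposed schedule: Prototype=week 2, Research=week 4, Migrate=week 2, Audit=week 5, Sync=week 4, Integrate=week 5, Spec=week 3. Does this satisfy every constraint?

No. Spec is blocked on Sync is not satisfied.

Spec is blocked on Sync — violated.
Vic owns both Spec and Prototype and can only do one per week — holds.
Research can only go in week 3 to week 4 — holds.
Migrate and Sync need the same test rig — holds.
Prototype is restricted to week 2 through week 4 — holds.
Migrate must be done before Spec — holds.
The team can handle at most 3 items per week — holds.
Integrate and Migrate need the same test rig — holds.
Sync must fall between week 3 and week 4 — holds.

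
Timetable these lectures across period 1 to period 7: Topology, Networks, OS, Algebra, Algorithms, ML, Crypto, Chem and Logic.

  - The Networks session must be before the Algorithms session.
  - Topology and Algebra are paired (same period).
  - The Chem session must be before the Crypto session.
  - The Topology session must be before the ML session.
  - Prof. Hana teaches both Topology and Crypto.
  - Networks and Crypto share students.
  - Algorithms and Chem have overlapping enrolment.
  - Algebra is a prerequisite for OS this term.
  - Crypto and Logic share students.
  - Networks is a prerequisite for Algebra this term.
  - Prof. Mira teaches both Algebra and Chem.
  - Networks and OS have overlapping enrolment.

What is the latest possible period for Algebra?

period 6

Precedence pushes Algebra to at least period 2; downstream work caps Algebra at period 6.
Algebra at period 6 is achievable: OS -> period 7, Networks -> period 1, Chem -> period 1, Algorithms -> period 2, Logic -> period 1, Crypto -> period 2, Topology -> period 6, ML -> period 7, Algebra -> period 6.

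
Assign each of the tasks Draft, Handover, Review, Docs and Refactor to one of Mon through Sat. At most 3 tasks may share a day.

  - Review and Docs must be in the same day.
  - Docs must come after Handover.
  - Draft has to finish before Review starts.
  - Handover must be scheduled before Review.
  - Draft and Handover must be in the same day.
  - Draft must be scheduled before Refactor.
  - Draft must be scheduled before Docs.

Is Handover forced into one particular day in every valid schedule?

Handover can be Mon (e.g. Draft in Mon; Review in Tue; Handover in Mon; Refactor in Tue; Docs in Tue) or Tue (e.g. Review -> Wed; Refactor -> Wed; Draft -> Tue; Handover -> Tue; Docs -> Wed).

No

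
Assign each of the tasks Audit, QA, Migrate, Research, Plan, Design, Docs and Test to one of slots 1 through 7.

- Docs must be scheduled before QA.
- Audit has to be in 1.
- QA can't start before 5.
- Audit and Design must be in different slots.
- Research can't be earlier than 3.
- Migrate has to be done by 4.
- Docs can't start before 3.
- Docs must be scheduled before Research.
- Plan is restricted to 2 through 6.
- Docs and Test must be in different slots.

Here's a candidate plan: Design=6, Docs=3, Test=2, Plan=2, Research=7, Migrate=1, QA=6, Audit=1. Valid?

Audit and Design must be in different slots — holds.
QA can't start before 5 — holds.
Docs must be scheduled before Research — holds.
Migrate has to be done by 4 — holds.
Docs must be scheduled before QA — holds.
Plan is restricted to 2 through 6 — holds.
Research can't be earlier than 3 — holds.
Docs can't start before 3 — holds.
Audit has to be in 1 — holds.
Docs and Test must be in different slots — holds.

Valid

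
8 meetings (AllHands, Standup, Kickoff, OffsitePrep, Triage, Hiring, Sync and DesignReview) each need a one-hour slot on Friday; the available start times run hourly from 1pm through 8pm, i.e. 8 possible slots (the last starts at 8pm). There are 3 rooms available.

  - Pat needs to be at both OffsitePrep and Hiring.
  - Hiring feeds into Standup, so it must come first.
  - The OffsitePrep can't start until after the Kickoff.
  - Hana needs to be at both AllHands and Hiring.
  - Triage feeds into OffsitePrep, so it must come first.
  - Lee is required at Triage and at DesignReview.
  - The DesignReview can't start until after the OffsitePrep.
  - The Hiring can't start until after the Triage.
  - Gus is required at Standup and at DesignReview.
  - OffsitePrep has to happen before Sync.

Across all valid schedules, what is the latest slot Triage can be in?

5pm

Downstream work caps Triage at 6pm.
Triage at 5pm is achievable: Triage in 5pm; Hiring in 7pm; Kickoff in 1pm; AllHands in 1pm; Sync in 7pm; OffsitePrep in 6pm; Standup in 8pm; DesignReview in 7pm.
Nothing later works — the conflict and capacity constraints rule out every slot after 5pm.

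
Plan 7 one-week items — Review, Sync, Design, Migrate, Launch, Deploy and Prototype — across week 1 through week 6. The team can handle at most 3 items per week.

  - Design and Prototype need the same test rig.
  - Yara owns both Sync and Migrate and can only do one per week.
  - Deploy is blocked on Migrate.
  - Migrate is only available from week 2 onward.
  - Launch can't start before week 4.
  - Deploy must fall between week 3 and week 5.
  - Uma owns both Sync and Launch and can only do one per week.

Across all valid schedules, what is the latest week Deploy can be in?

Deploy is available from week 3; Deploy's own window allows nothing later than week 5.
Deploy at week 5 is achievable: Sync=week 1; Launch=week 4; Prototype=week 2; Migrate=week 2; Design=week 1; Deploy=week 5; Review=week 1.

week 5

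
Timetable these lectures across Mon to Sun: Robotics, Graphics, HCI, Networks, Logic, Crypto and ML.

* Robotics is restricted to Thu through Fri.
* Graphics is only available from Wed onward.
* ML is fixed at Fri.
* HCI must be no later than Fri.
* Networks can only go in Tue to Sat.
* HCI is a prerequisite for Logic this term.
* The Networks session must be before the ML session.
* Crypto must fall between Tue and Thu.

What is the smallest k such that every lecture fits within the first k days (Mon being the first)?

The precedence chain requires at least 2 distinct days.
ML can't be placed before Fri — that is day 5 counting from Mon — so the schedule must run through at least 5 days.
5 works (last occupied day: Fri): for example Graphics -> Wed; HCI -> Mon; ML -> Fri; Robotics -> Thu; Logic -> Tue; Crypto -> Tue; Networks -> Tue.

5 days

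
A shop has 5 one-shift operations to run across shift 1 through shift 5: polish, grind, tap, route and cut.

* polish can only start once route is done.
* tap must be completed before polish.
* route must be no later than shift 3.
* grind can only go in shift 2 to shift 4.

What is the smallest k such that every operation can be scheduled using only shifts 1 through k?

2

The precedence chain requires at least 2 distinct shifts.
2 works (last occupied shift: shift 2): for example grind=shift 2, cut=shift 1, tap=shift 1, route=shift 1, polish=shift 2.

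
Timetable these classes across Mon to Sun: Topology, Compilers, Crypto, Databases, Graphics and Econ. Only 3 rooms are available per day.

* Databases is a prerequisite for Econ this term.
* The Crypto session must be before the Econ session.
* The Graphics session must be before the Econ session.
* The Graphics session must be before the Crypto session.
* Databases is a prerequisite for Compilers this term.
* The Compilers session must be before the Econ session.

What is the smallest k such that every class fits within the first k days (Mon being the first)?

3

The precedence chain requires at least 3 distinct days.
With at most 3 per day and 6 classes, at least 2 days are needed.
3 works (last occupied day: Wed): for example Econ in Wed, Crypto in Tue, Databases in Mon, Compilers in Tue, Graphics in Mon, Topology in Mon.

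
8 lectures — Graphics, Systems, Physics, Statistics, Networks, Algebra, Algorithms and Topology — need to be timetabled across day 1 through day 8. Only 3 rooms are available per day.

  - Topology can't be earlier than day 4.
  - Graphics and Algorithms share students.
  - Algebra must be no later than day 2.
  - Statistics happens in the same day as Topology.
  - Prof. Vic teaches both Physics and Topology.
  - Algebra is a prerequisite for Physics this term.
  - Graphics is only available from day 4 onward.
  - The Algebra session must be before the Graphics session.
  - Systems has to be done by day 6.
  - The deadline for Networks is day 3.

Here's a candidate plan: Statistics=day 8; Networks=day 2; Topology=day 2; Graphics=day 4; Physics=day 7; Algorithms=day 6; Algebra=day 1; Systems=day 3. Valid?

No. Topology can't be earlier than day 4 is not satisfied.

The Algebra session must be before the Graphics session — holds.
Algebra is a prerequisite for Physics this term — holds.
Topology can't be earlier than day 4 — violated.
Prof. Vic teaches both Physics and Topology — holds.
Systems has to be done by day 6 — holds.
Algebra must be no later than day 2 — holds.
Statistics happens in the same day as Topology — violated.
Only 3 rooms are available per day — holds.
The deadline for Networks is day 3 — holds.
Graphics is only available from day 4 onward — holds.
Graphics and Algorithms share students — holds.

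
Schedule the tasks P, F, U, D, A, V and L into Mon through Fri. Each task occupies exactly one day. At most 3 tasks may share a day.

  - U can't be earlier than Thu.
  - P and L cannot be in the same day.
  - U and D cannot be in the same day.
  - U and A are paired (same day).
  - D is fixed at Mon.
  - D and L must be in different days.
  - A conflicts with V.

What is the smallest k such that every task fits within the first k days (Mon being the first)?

4 days

With at most 3 per day and 7 tasks, at least 3 days are needed.
U can't be placed before Thu — that is day 4 counting from Mon — so the schedule must run through at least 4 days.
4 works (last occupied day: Thu): for example A=Thu; L=Tue; V=Tue; D=Mon; U=Thu; F=Mon; P=Mon.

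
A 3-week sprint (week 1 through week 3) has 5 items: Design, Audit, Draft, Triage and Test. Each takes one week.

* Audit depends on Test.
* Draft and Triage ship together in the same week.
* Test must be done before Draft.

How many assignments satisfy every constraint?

Splitting on Design: it can be week 1 (5), week 2 (5), week 3 (5). Listing each branch's schedules as (Audit, Draft, Triage, Test) by week number:
Design=week 1: (2,2,2,1) (2,3,3,1) (3,2,2,1) (3,3,3,1) (3,3,3,2) — 5.
Design=week 2: (2,2,2,1) (2,3,3,1) (3,2,2,1) (3,3,3,1) (3,3,3,2) — 5.
Design=week 3: (2,2,2,1) (2,3,3,1) (3,2,2,1) (3,3,3,1) (3,3,3,2) — 5.
Summing: 5 + 5 + 5 = 15.

15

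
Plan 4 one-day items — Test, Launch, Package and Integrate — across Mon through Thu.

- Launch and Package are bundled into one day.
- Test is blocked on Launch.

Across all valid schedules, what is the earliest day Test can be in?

Tue

Precedence pushes Test to at least Tue.
Test at Tue is achievable: Test -> Tue; Launch -> Mon; Integrate -> Mon; Package -> Mon.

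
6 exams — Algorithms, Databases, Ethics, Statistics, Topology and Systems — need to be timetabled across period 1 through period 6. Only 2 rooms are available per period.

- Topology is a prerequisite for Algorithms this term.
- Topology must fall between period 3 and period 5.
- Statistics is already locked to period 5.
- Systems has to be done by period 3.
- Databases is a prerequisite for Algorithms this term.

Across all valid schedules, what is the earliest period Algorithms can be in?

period 4

Precedence pushes Algorithms to at least period 4.
Algorithms at period 4 is achievable: Systems -> period 1, Algorithms -> period 4, Databases -> period 1, Statistics -> period 5, Ethics -> period 2, Topology -> period 3.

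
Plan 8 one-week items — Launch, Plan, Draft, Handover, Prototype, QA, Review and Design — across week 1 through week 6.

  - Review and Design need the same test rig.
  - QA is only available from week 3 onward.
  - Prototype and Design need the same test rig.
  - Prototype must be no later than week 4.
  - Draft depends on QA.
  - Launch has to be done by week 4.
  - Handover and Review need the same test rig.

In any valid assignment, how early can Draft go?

Precedence pushes Draft to at least week 4.
Draft at week 4 is achievable: Plan -> week 1; Draft -> week 4; Prototype -> week 1; QA -> week 3; Launch -> week 1; Review -> week 2; Handover -> week 1; Design -> week 3.

week 4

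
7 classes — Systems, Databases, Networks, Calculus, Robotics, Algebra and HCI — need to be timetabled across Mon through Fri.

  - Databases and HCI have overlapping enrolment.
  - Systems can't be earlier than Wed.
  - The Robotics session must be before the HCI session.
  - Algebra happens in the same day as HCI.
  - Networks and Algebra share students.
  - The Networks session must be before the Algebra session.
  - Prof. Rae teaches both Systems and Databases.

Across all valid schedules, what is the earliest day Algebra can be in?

Tue

Precedence pushes Algebra to at least Tue.
Algebra at Tue is achievable: Calculus=Mon; HCI=Tue; Robotics=Mon; Algebra=Tue; Databases=Mon; Networks=Mon; Systems=Wed.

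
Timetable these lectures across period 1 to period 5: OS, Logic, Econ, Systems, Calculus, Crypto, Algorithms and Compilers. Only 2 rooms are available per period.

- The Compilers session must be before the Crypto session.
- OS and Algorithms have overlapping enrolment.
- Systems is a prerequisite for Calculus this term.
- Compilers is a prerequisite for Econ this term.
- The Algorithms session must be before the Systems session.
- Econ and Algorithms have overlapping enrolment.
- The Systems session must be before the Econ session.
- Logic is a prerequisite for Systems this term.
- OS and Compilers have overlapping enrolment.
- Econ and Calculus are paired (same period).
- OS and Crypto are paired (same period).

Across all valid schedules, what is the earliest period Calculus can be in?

period 3

Precedence pushes Calculus to at least period 3.
Calculus at period 3 is achievable: Logic -> period 1; Compilers -> period 2; Calculus -> period 3; OS -> period 4; Systems -> period 2; Algorithms -> period 1; Crypto -> period 4; Econ -> period 3.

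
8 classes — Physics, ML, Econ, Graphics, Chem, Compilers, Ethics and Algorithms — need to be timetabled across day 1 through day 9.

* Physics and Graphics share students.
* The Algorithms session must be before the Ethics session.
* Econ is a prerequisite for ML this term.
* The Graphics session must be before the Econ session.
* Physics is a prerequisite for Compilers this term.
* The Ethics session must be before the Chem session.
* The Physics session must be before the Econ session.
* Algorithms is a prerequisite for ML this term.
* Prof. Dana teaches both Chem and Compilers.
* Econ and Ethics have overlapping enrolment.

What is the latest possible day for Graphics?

day 7

Downstream work caps Graphics at day 7.
Graphics at day 7 is achievable: Compilers=day 2; ML=day 9; Ethics=day 2; Algorithms=day 1; Physics=day 1; Chem=day 3; Graphics=day 7; Econ=day 8.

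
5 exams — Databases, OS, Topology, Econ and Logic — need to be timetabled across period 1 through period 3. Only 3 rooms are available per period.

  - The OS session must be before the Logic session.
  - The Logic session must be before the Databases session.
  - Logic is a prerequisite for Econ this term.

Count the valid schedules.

3

Enumerating: Logic -> period 2; Databases -> period 3; OS -> period 1; Topology -> period 1; Econ -> period 3 | Databases=period 3, OS=period 1, Logic=period 2, Econ=period 3, Topology=period 2 | Databases -> period 3; Logic -> period 2; Topology -> period 3; Econ -> period 3; OS -> period 1.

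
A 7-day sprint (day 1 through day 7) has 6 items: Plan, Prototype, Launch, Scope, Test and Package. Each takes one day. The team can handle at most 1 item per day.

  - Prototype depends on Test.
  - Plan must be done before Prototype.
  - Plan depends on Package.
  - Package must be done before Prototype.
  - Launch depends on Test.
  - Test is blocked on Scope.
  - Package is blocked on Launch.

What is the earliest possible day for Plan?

day 5

Precedence pushes Plan to at least day 5; downstream work caps Plan at day 6.
Plan at day 5 is achievable: Prototype -> day 6; Test -> day 2; Package -> day 4; Launch -> day 3; Plan -> day 5; Scope -> day 1.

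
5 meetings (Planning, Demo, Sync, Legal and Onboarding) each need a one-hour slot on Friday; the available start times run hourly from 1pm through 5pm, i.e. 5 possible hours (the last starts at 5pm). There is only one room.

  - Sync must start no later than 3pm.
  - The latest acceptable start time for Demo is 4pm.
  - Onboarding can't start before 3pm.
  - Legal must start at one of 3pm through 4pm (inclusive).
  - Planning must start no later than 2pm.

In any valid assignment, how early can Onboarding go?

5pm

Onboarding is available from 3pm.
Onboarding at 5pm is achievable: Onboarding in 5pm, Legal in 3pm, Sync in 2pm, Planning in 1pm, Demo in 4pm.
Nothing earlier works — the capacity limit rule out every hour before 5pm.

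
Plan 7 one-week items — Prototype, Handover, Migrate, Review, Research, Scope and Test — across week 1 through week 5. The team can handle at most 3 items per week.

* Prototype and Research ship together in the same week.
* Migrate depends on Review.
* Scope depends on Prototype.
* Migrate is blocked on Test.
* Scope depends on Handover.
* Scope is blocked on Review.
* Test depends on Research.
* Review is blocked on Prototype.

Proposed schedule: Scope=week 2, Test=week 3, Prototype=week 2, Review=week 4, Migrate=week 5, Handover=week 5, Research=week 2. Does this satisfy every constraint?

Invalid. Scope depends on Handover.

The team can handle at most 3 items per week — holds.
Scope depends on Prototype — violated.
Scope is blocked on Review — violated.
Migrate depends on Review — holds.
Prototype and Research ship together in the same week — holds.
Migrate is blocked on Test — holds.
Scope depends on Handover — violated.
Review is blocked on Prototype — holds.
Test depends on Research — holds.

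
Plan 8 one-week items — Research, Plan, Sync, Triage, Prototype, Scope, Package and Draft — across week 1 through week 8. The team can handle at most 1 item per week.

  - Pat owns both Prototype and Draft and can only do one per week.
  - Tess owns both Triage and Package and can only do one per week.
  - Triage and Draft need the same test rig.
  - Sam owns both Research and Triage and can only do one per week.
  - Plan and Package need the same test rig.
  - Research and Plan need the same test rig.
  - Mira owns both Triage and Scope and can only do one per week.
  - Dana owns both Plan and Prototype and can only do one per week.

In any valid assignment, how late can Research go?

Research at week 8 is achievable: Research=week 8, Scope=week 5, Triage=week 3, Plan=week 1, Prototype=week 4, Draft=week 7, Package=week 6, Sync=week 2.

week 8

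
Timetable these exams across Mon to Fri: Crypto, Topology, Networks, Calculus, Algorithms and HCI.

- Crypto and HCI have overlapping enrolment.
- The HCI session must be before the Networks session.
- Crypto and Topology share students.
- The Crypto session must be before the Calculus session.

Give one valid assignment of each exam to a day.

Crypto in Mon, Algorithms in Mon, Calculus in Tue, Topology in Tue, Networks in Wed, HCI in Tue

Checking: HCI(Tue) before Networks(Wed); Crypto(Mon) before Calculus(Tue); Crypto(Mon) != HCI(Tue); Crypto(Mon) != Topology(Tue).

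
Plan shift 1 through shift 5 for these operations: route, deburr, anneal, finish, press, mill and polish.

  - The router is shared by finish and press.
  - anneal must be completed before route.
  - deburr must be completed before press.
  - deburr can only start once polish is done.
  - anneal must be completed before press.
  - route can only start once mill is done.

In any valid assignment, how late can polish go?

Downstream work caps polish at shift 3.
polish at shift 3 is achievable: finish in shift 1; press in shift 5; polish in shift 3; deburr in shift 4; mill in shift 1; route in shift 2; anneal in shift 1.

shift 3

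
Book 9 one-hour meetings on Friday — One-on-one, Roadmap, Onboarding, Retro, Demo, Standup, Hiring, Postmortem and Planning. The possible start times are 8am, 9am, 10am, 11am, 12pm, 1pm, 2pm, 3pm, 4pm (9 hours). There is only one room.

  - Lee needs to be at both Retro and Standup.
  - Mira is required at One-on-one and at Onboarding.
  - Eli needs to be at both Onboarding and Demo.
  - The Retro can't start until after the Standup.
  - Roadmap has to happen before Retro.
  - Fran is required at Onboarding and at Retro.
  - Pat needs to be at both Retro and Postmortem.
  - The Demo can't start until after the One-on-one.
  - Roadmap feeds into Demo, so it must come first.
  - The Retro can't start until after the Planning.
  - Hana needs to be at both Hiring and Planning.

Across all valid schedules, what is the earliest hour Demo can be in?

10am

Precedence pushes Demo to at least 9am.
Demo at 10am is achievable: Standup in 11am; Hiring in 3pm; Retro in 1pm; Demo in 10am; One-on-one in 9am; Roadmap in 8am; Planning in 12pm; Onboarding in 2pm; Postmortem in 4pm.
Nothing earlier works — the conflict and capacity constraints rule out every hour before 10am.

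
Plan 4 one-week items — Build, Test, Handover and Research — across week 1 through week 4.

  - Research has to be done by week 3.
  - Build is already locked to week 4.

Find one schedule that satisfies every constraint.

Build -> week 4; Handover -> week 1; Research -> week 1; Test -> week 1

Checking: Build=week 4 in [week 4,week 4]; Research=week 1 in [week 1,week 3].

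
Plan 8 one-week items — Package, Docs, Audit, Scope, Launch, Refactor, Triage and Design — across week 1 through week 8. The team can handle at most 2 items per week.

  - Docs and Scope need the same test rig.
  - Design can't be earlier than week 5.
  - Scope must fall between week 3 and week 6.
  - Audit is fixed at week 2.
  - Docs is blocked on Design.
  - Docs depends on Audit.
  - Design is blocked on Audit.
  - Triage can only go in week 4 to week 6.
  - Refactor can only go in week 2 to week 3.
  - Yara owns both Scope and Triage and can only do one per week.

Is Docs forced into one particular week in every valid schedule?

No

Docs can be week 6 (e.g. Audit -> week 2; Docs -> week 6; Scope -> week 3; Refactor -> week 2; Package -> week 1; Launch -> week 1; Triage -> week 4; Design -> week 5) or week 7 (e.g. Scope -> week 3; Triage -> week 4; Refactor -> week 2; Docs -> week 7; Package -> week 1; Launch -> week 1; Audit -> week 2; Design -> week 5).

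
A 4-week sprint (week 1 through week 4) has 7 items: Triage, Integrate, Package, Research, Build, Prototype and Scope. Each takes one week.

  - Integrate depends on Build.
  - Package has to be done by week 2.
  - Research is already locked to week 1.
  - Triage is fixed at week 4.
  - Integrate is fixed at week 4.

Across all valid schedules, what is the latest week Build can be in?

week 3

Downstream work caps Build at week 3.
Build at week 3 is achievable: Prototype -> week 1; Package -> week 1; Research -> week 1; Integrate -> week 4; Build -> week 3; Scope -> week 1; Triage -> week 4.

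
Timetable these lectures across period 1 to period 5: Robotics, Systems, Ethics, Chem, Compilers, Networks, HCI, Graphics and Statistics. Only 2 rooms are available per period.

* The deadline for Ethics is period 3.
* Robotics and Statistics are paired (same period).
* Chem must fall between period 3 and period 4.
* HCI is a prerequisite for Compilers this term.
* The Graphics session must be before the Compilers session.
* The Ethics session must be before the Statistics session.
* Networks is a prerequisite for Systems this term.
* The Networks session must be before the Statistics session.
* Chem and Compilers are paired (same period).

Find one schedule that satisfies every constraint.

Graphics=period 2; Compilers=period 3; Systems=period 5; Statistics=period 4; Ethics=period 1; Networks=period 1; Robotics=period 4; Chem=period 3; HCI=period 2

Checking: HCI(period 2) before Compilers(period 3); Graphics(period 2) before Compilers(period 3); Networks(period 1) before Statistics(period 4); Networks(period 1) before Systems(period 5); Ethics(period 1) before Statistics(period 4); Robotics = Statistics = period 4; Chem = Compilers = period 3; Ethics=period 1 in [period 1,period 3]; Chem=period 3 in [period 3,period 4]; max 2 per period (cap 2).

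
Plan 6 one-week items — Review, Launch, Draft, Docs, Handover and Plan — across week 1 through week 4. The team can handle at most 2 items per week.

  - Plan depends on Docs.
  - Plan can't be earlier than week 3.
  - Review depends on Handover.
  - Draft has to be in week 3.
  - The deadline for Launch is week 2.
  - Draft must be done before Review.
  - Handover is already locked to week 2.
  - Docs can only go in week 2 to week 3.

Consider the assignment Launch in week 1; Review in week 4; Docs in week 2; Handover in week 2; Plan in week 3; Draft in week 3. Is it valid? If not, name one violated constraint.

Review depends on Handover — holds.
The deadline for Launch is week 2 — holds.
Plan can't be earlier than week 3 — holds.
Plan depends on Docs — holds.
The team can handle at most 2 items per week — holds.
Draft must be done before Review — holds.
Draft has to be in week 3 — holds.
Docs can only go in week 2 to week 3 — holds.
Handover is already locked to week 2 — holds.

Valid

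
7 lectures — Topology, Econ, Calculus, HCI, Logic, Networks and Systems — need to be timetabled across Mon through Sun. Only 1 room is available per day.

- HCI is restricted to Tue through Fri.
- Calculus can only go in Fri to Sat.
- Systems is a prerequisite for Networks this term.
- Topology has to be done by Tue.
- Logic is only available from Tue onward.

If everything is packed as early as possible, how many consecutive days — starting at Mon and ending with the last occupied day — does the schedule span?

7 days

The precedence chain requires at least 2 distinct days.
With at most 1 per day and 7 lectures, at least 7 days are needed.
Calculus can't be placed before Fri — that is day 5 counting from Mon — so the schedule must run through at least 5 days.
7 works (last occupied day: Sun): for example Systems in Thu; Econ in Sun; Calculus in Fri; HCI in Tue; Logic in Wed; Networks in Sat; Topology in Mon.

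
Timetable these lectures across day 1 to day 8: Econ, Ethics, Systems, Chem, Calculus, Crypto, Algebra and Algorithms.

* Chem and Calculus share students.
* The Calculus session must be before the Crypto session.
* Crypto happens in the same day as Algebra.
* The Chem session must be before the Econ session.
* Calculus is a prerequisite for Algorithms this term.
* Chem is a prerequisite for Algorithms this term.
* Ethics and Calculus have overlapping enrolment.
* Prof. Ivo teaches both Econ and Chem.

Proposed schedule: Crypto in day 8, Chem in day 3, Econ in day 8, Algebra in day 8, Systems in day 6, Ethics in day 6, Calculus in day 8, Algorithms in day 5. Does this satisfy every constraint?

Prof. Ivo teaches both Econ and Chem — holds.
Chem and Calculus share students — holds.
Chem is a prerequisite for Algorithms this term — holds.
Crypto happens in the same day as Algebra — holds.
The Chem session must be before the Econ session — holds.
The Calculus session must be before the Crypto session — violated.
Ethics and Calculus have overlapping enrolment — holds.
Calculus is a prerequisite for Algorithms this term — violated.

Invalid. Calculus is a prerequisite for Algorithms this term.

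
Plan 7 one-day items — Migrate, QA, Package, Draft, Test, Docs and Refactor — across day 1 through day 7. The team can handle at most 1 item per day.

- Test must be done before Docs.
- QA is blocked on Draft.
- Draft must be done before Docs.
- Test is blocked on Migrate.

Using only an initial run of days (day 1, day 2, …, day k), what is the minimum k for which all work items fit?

The precedence chain requires at least 3 distinct days.
With at most 1 per day and 7 work items, at least 7 days are needed.
7 works (last occupied day: day 7): for example Refactor -> day 7; Docs -> day 4; Test -> day 3; Draft -> day 1; Migrate -> day 2; QA -> day 5; Package -> day 6.

7 days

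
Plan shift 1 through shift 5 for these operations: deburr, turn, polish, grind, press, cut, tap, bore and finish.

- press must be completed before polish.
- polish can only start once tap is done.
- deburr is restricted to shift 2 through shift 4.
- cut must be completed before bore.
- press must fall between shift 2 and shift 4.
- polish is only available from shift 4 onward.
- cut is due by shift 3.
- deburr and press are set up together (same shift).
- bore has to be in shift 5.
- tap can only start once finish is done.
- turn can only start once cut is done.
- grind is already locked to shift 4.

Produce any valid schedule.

bore=shift 5; grind=shift 4; polish=shift 4; press=shift 2; deburr=shift 2; tap=shift 2; finish=shift 1; cut=shift 1; turn=shift 2

Checking: press(shift 2) before polish(shift 4); cut(shift 1) before bore(shift 5); finish(shift 1) before tap(shift 2); tap(shift 2) before polish(shift 4); cut(shift 1) before turn(shift 2); deburr = press = shift 2; grind=shift 4 in [shift 4,shift 4]; press=shift 2 in [shift 2,shift 4]; cut=shift 1 in [shift 1,shift 3]; polish=shift 4 in [shift 4,shift 5]; deburr=shift 2 in [shift 2,shift 4]; bore=shift 5 in [shift 5,shift 5].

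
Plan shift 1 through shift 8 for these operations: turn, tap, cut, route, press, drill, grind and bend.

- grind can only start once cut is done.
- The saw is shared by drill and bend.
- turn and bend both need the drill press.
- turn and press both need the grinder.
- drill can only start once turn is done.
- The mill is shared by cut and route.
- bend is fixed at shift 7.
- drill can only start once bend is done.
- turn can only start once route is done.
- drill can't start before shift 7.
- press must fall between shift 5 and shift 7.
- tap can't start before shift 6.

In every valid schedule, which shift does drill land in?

drill's window is shift 7–shift 8.
bend is fixed at shift 7, and drill can't share a shift with bend.
So drill must be shift 8.

shift 8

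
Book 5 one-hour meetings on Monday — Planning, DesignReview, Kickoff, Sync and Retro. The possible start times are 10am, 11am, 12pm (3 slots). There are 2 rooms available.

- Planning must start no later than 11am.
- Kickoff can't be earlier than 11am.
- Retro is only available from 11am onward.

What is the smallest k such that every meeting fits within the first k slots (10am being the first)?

3 slots

With at most 2 per slot and 5 meetings, at least 3 slots are needed.
Kickoff can't be placed before 11am — that is slot 2 counting from 10am — so the schedule must run through at least 2 slots.
3 works (last occupied slot: 12pm): for example Sync -> 12pm; Planning -> 10am; DesignReview -> 10am; Retro -> 11am; Kickoff -> 11am.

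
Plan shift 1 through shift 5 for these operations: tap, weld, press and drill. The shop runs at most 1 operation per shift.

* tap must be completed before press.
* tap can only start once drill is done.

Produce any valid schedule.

press in shift 3; tap in shift 2; drill in shift 1; weld in shift 4

Checking: tap(shift 2) before press(shift 3); drill(shift 1) before tap(shift 2); max 1 per shift (cap 1).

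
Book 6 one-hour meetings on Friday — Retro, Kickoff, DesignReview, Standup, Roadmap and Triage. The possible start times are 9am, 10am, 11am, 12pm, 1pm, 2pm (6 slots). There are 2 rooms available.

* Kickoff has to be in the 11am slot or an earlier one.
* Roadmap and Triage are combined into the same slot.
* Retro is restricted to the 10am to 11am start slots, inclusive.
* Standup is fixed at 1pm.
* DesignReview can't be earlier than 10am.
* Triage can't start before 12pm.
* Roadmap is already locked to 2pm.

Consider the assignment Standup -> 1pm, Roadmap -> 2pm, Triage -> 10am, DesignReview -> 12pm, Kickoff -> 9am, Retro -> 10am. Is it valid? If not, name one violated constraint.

Triage can't start before 12pm — violated.
DesignReview can't be earlier than 10am — holds.
Retro is restricted to the 10am to 11am start slots, inclusive — holds.
Kickoff has to be in the 11am slot or an earlier one — holds.
Standup is fixed at 1pm — holds.
There are 2 rooms available — holds.
Roadmap is already locked to 2pm — holds.
Roadmap and Triage are combined into the same slot — violated.

No — it violates: Triage can't start before 12pm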